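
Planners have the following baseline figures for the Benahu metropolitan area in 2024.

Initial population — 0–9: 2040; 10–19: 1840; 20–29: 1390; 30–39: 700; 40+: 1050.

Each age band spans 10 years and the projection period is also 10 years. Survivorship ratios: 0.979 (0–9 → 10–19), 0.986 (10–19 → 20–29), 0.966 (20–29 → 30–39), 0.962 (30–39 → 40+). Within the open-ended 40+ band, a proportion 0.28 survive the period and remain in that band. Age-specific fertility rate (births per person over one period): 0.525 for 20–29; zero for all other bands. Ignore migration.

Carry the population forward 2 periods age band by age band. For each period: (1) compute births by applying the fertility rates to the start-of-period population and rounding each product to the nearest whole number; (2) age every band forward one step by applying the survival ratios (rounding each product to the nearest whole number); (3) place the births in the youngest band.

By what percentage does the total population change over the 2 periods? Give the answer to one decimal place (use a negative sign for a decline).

[period 1]
Births: 1390 * 0.525 = 730
10–19: 2040 * 0.979 = 1997
20–29: 1840 * 0.986 = 1814
30–39: 1390 * 0.966 = 1343
40+: 700 * 0.962 + 1050 * 0.28 = 673 + 294 = 967
→ [730, 1997, 1814, 1343, 967]
[period 2]
Births: 1814 * 0.525 = 952
10–19: 730 * 0.979 = 715
20–29: 1997 * 0.986 = 1969
30–39: 1814 * 0.966 = 1752
40+: 1343 * 0.962 + 967 * 0.28 = 1292 + 271 = 1563
→ [952, 715, 1969, 1752, 1563]
Total: 7020 → 6951; change = -69; percentage change = -1.0%

-1.0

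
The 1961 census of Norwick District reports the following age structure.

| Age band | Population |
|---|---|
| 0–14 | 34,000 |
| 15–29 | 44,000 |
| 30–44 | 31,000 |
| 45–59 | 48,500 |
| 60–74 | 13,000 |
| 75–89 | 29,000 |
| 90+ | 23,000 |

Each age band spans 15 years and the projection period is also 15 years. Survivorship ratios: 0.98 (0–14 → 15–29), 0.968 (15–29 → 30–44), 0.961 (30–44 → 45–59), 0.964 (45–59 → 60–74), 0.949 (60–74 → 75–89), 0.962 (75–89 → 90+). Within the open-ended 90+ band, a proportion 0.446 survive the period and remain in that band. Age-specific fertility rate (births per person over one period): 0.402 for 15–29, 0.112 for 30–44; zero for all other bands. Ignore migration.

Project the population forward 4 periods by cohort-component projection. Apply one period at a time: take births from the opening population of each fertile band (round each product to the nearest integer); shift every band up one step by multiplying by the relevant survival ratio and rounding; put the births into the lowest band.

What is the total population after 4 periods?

175961

After projecting period 1:
Births: 44000 × 0.402 = 17688  |  31000 × 0.112 = 3472 — total 21160
15–29: 34000 × 0.98 = 33320
30–44: 44000 × 0.968 = 42592
45–59: 31000 × 0.961 = 29791
60–74: 48500 × 0.964 = 46754
75–89: 13000 × 0.949 = 12337
90+: 29000 × 0.962 + 23000 × 0.446 = 27898 + 10258 = 38156
Population now: 0–14=21160, 15–29=33320, 30–44=42592, 45–59=29791, 60–74=46754, 75–89=12337, 90+=38156
After projecting period 2:
Births: 33320 × 0.402 = 13395  |  42592 × 0.112 = 4770 — total 18165
15–29: 21160 × 0.98 = 20737
30–44: 33320 × 0.968 = 32254
45–59: 42592 × 0.961 = 40931
60–74: 29791 × 0.964 = 28719
75–89: 46754 × 0.949 = 44370
90+: 12337 × 0.962 + 38156 × 0.446 = 11868 + 17018 = 28886
Population now: 0–14=18165, 15–29=20737, 30–44=32254, 45–59=40931, 60–74=28719, 75–89=44370, 90+=28886
After projecting period 3:
Births: 20737 × 0.402 = 8336  |  32254 × 0.112 = 3612 — total 11948
15–29: 18165 × 0.98 = 17802
30–44: 20737 × 0.968 = 20073
45–59: 32254 × 0.961 = 30996
60–74: 40931 × 0.964 = 39457
75–89: 28719 × 0.949 = 27254
90+: 44370 × 0.962 + 28886 × 0.446 = 42684 + 12883 = 55567
Population now: 0–14=11948, 15–29=17802, 30–44=20073, 45–59=30996, 60–74=39457, 75–89=27254, 90+=55567
After projecting period 4:
Births: 17802 × 0.402 = 7156  |  20073 × 0.112 = 2248 — total 9404
15–29: 11948 × 0.98 = 11709
30–44: 17802 × 0.968 = 17232
45–59: 20073 × 0.961 = 19290
60–74: 30996 × 0.964 = 29880
75–89: 39457 × 0.949 = 37445
90+: 27254 × 0.962 + 55567 × 0.446 = 26218 + 24783 = 51001
Population now: 0–14=9404, 15–29=11709, 30–44=17232, 45–59=19290, 60–74=29880, 75–89=37445, 90+=51001
Total after period 4: 9404 + 11709 + 17232 + 19290 + 29880 + 37445 + 51001 = 175961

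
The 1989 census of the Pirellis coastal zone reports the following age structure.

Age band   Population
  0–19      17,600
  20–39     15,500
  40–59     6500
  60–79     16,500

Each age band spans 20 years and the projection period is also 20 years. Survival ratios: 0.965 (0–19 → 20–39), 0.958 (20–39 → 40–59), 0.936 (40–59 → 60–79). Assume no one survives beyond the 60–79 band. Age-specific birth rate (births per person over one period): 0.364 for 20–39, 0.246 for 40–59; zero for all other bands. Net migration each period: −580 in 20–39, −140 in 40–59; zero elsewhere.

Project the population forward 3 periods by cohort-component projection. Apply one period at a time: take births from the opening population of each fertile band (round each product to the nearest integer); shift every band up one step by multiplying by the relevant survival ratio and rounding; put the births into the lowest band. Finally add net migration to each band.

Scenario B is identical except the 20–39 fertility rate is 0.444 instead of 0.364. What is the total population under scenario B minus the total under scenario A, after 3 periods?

3455

Call the bands 1 to 4, youngest first.
Period 1.
Births: 15500 * 0.364 = 5642 ; 6500 * 0.246 = 1599 → 7241
Band 2: 17600 * 0.965 = 16984
Band 3: 15500 * 0.958 = 14849
Band 4: 6500 * 0.936 = 6084
Net migration: Band 2 − 580 → 16404; Band 3 − 140 → 14709
→ [7241, 16404, 14709, 6084]
Period 2.
Births: 16404 * 0.364 = 5971 ; 14709 * 0.246 = 3618 → 9589
Band 2: 7241 * 0.965 = 6988
Band 3: 16404 * 0.958 = 15715
Band 4: 14709 * 0.936 = 13768
Net migration: Band 2 − 580 → 6408; Band 3 − 140 → 15575
→ [9589, 6408, 15575, 13768]
Period 3.
Births: 6408 * 0.364 = 2333 ; 15575 * 0.246 = 3831 → 6164
Band 2: 9589 * 0.965 = 9253
Band 3: 6408 * 0.958 = 6139
Band 4: 15575 * 0.936 = 14578
Net migration: Band 2 − 580 → 8673; Band 3 − 140 → 5999
→ [6164, 8673, 5999, 14578]
Scenario A total after 3 periods: 35414
Scenario B projection —
Period 1.
Births: 15500 * 0.444 = 6882 ; 6500 * 0.246 = 1599 → 8481
Band 2: 17600 * 0.965 = 16984
Band 3: 15500 * 0.958 = 14849
Band 4: 6500 * 0.936 = 6084
Net migration: Band 2 − 580 → 16404; Band 3 − 140 → 14709
→ [8481, 16404, 14709, 6084]
Period 2.
Births: 16404 * 0.444 = 7283 ; 14709 * 0.246 = 3618 → 10901
Band 2: 8481 * 0.965 = 8184
Band 3: 16404 * 0.958 = 15715
Band 4: 14709 * 0.936 = 13768
Net migration: Band 2 − 580 → 7604; Band 3 − 140 → 15575
→ [10901, 7604, 15575, 13768]
Period 3.
Births: 7604 * 0.444 = 3376 ; 15575 * 0.246 = 3831 → 7207
Band 2: 10901 * 0.965 = 10519
Band 3: 7604 * 0.958 = 7285
Band 4: 15575 * 0.936 = 14578
Net migration: Band 2 − 580 → 9939; Band 3 − 140 → 7145
→ [7207, 9939, 7145, 14578]
Scenario B total after 3 periods: 38869
Difference B − A = 38869 − 35414 = 3455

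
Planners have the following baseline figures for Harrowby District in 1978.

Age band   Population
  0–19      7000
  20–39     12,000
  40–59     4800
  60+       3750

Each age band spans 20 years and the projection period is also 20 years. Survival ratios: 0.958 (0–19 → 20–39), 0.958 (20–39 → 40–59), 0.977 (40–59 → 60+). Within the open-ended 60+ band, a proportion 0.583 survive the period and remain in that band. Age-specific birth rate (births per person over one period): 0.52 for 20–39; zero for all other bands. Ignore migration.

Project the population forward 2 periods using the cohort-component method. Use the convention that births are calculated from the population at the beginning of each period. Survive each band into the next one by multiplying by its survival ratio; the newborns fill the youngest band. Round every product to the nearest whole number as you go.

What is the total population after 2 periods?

31130

(Bands numbered youngest = 1 to oldest = 4.)
After projecting period 1:
Births: 12000 * 0.52 = 6240
Band 2: 7000 * 0.958 = 6706
Band 3: 12000 * 0.958 = 11496
Band 4: 4800 * 0.977 + 3750 * 0.583 = 4690 + 2186 = 6876
→ [6240, 6706, 11496, 6876]
After projecting period 2:
Births: 6706 * 0.52 = 3487
Band 2: 6240 * 0.958 = 5978
Band 3: 6706 * 0.958 = 6424
Band 4: 11496 * 0.977 + 6876 * 0.583 = 11232 + 4009 = 15241
→ [3487, 5978, 6424, 15241]
Total after period 2: 3487 + 5978 + 6424 + 15241 = 31130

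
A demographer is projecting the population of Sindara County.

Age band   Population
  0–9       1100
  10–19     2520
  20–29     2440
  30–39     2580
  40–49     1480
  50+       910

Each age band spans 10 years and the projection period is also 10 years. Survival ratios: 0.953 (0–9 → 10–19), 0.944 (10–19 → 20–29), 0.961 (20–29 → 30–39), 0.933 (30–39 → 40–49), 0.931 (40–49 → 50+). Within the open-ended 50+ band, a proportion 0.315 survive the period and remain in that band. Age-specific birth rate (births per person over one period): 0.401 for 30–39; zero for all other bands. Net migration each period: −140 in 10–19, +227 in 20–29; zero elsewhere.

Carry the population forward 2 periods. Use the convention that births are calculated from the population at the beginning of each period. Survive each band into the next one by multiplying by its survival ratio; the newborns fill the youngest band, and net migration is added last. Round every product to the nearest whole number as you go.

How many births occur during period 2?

940

Call the groups 1 to 6, youngest first.
Period 1:
Births: 2580 × 0.401 = 1035
Group 2: 1100 × 0.953 = 1048
Group 3: 2520 × 0.944 = 2379
Group 4: 2440 × 0.961 = 2345
Group 5: 2580 × 0.933 = 2407
Group 6: 1480 × 0.931 + 910 × 0.315 = 1378 + 287 = 1665
Net migration: Group 2 − 140 → 908; Group 3 + 227 → 2606
→ [1035, 908, 2606, 2345, 2407, 1665]
Period 2:
Births: 2345 × 0.401 = 940
Group 2: 1035 × 0.953 = 986
Group 3: 908 × 0.944 = 857
Group 4: 2606 × 0.961 = 2504
Group 5: 2345 × 0.933 = 2188
Group 6: 2407 × 0.931 + 1665 × 0.315 = 2241 + 524 = 2765
Net migration: Group 2 − 140 → 846; Group 3 + 227 → 1084
→ [940, 846, 1084, 2504, 2188, 2765]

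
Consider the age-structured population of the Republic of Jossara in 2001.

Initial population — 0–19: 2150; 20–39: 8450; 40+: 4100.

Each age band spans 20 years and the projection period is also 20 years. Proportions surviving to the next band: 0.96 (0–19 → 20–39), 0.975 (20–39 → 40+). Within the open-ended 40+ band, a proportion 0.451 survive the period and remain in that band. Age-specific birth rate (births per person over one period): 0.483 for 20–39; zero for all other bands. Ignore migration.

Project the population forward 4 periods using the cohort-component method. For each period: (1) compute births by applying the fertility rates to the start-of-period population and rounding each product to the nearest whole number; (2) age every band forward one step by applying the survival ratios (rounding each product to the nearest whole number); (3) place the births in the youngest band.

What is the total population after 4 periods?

6268

After projecting period 1:
Births: 8450 * 0.483 = 4081
20–39: 2150 * 0.96 = 2064
40+: 8450 * 0.975 + 4100 * 0.451 = 8239 + 1849 = 10088
→ [4081, 2064, 10088]
After projecting period 2:
Births: 2064 * 0.483 = 997
20–39: 4081 * 0.96 = 3918
40+: 2064 * 0.975 + 10088 * 0.451 = 2012 + 4550 = 6562
→ [997, 3918, 6562]
After projecting period 3:
Births: 3918 * 0.483 = 1892
20–39: 997 * 0.96 = 957
40+: 3918 * 0.975 + 6562 * 0.451 = 3820 + 2959 = 6779
→ [1892, 957, 6779]
After projecting period 4:
Births: 957 * 0.483 = 462
20–39: 1892 * 0.96 = 1816
40+: 957 * 0.975 + 6779 * 0.451 = 933 + 3057 = 3990
→ [462, 1816, 3990]
Total after period 4: 462 + 1816 + 3990 = 6268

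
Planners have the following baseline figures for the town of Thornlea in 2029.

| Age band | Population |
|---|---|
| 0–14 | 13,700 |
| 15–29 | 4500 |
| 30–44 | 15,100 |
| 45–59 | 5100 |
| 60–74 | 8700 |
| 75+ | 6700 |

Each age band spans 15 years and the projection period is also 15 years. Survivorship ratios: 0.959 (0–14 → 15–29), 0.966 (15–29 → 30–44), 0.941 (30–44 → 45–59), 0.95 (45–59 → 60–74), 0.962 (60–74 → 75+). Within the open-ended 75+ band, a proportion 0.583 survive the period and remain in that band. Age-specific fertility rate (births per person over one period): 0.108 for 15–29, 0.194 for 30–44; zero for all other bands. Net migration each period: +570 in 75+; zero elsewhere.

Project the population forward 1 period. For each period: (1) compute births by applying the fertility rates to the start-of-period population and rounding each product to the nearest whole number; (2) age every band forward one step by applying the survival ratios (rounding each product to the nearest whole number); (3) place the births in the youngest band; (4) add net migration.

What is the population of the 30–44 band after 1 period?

After projecting period 1:
Births: 4500 * 0.108 = 486  |  15100 * 0.194 = 2929 → total 3415
15–29: 13700 * 0.959 = 13138
30–44: 4500 * 0.966 = 4347
45–59: 15100 * 0.941 = 14209
60–74: 5100 * 0.95 = 4845
75+: 8700 * 0.962 + 6700 * 0.583 = 8369 + 3906 = 12275
Net migration: 75+ + 570 → 12845
→ [3415, 13138, 4347, 14209, 4845, 12845]

4347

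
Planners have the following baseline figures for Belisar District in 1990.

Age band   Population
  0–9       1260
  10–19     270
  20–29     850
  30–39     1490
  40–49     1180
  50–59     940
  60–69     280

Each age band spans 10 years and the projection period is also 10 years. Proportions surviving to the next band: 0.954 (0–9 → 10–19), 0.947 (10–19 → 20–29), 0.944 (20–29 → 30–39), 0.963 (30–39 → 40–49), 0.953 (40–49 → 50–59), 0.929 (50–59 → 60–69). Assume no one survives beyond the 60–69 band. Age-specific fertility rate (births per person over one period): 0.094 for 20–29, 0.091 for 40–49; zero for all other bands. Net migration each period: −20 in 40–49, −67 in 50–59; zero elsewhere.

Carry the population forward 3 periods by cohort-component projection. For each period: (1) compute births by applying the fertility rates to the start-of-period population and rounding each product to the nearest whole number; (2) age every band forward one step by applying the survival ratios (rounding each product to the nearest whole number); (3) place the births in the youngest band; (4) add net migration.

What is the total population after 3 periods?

3617

[period 1]
Births: 850 × 0.094 = 80  |  1180 × 0.091 = 107 → total 187
10–19: 1260 × 0.954 = 1202
20–29: 270 × 0.947 = 256
30–39: 850 × 0.944 = 802
40–49: 1490 × 0.963 = 1435
50–59: 1180 × 0.953 = 1125
60–69: 940 × 0.929 = 873
Net migration: 40–49 − 20 → 1415; 50–59 − 67 → 1058
Population now: 0–9=187, 10–19=1202, 20–29=256, 30–39=802, 40–49=1415, 50–59=1058, 60–69=873
[period 2]
Births: 256 × 0.094 = 24  |  1415 × 0.091 = 129 → total 153
10–19: 187 × 0.954 = 178
20–29: 1202 × 0.947 = 1138
30–39: 256 × 0.944 = 242
40–49: 802 × 0.963 = 772
50–59: 1415 × 0.953 = 1348
60–69: 1058 × 0.929 = 983
Net migration: 40–49 − 20 → 752; 50–59 − 67 → 1281
Population now: 0–9=153, 10–19=178, 20–29=1138, 30–39=242, 40–49=752, 50–59=1281, 60–69=983
[period 3]
Births: 1138 × 0.094 = 107  |  752 × 0.091 = 68 → total 175
10–19: 153 × 0.954 = 146
20–29: 178 × 0.947 = 169
30–39: 1138 × 0.944 = 1074
40–49: 242 × 0.963 = 233
50–59: 752 × 0.953 = 717
60–69: 1281 × 0.929 = 1190
Net migration: 40–49 − 20 → 213; 50–59 − 67 → 650
Population now: 0–9=175, 10–19=146, 20–29=169, 30–39=1074, 40–49=213, 50–59=650, 60–69=1190
Total after period 3: 175 + 146 + 169 + 1074 + 213 + 650 + 1190 = 3617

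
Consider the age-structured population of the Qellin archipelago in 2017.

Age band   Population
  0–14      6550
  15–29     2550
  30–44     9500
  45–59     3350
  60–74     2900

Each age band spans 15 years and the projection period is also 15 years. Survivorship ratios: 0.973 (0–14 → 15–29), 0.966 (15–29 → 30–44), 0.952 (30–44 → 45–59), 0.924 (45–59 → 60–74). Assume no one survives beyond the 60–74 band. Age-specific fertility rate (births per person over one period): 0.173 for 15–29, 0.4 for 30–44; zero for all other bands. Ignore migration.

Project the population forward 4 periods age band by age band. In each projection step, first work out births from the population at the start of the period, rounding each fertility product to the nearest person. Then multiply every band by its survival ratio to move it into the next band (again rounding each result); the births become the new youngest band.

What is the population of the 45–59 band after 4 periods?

3795

(Bands numbered youngest = 1 to oldest = 5.)
— Period 1 —
Births: 2550 × 0.173 = 441 ; 9500 × 0.4 = 3800 → total 4241
Band 2: 6550 × 0.973 = 6373
Band 3: 2550 × 0.966 = 2463
Band 4: 9500 × 0.952 = 9044
Band 5: 3350 × 0.924 = 3095
End of period: [4241, 6373, 2463, 9044, 3095]
— Period 2 —
Births: 6373 × 0.173 = 1103 ; 2463 × 0.4 = 985 → total 2088
Band 2: 4241 × 0.973 = 4126
Band 3: 6373 × 0.966 = 6156
Band 4: 2463 × 0.952 = 2345
Band 5: 9044 × 0.924 = 8357
End of period: [2088, 4126, 6156, 2345, 8357]
— Period 3 —
Births: 4126 × 0.173 = 714 ; 6156 × 0.4 = 2462 → total 3176
Band 2: 2088 × 0.973 = 2032
Band 3: 4126 × 0.966 = 3986
Band 4: 6156 × 0.952 = 5861
Band 5: 2345 × 0.924 = 2167
End of period: [3176, 2032, 3986, 5861, 2167]
— Period 4 —
Births: 2032 × 0.173 = 352 ; 3986 × 0.4 = 1594 → total 1946
Band 2: 3176 × 0.973 = 3090
Band 3: 2032 × 0.966 = 1963
Band 4: 3986 × 0.952 = 3795
Band 5: 5861 × 0.924 = 5416
End of period: [1946, 3090, 1963, 3795, 5416]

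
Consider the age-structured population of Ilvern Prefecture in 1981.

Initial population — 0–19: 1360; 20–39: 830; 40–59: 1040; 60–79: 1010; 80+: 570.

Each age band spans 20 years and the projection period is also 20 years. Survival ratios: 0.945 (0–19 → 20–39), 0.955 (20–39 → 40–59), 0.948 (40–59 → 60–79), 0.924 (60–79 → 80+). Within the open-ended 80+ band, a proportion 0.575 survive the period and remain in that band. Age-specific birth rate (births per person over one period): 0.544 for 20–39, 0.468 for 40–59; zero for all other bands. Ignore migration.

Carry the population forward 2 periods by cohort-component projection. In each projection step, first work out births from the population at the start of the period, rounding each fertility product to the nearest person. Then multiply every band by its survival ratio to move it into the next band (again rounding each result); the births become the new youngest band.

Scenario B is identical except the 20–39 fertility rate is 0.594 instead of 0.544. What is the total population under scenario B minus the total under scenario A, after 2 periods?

After projecting period 1:
Births: 830 × 0.544 = 452, 1040 × 0.468 = 487 — total 939
20–39: 1360 × 0.945 = 1285
40–59: 830 × 0.955 = 793
60–79: 1040 × 0.948 = 986
80+: 1010 × 0.924 + 570 × 0.575 = 933 + 328 = 1261
End of period: [939, 1285, 793, 986, 1261]
After projecting period 2:
Births: 1285 × 0.544 = 699, 793 × 0.468 = 371 — total 1070
20–39: 939 × 0.945 = 887
40–59: 1285 × 0.955 = 1227
60–79: 793 × 0.948 = 752
80+: 986 × 0.924 + 1261 × 0.575 = 911 + 725 = 1636
End of period: [1070, 887, 1227, 752, 1636]
Scenario A total after 2 periods: 5572
Scenario B projection —
After projecting period 1:
Births: 830 × 0.594 = 493, 1040 × 0.468 = 487 — total 980
20–39: 1360 × 0.945 = 1285
40–59: 830 × 0.955 = 793
60–79: 1040 × 0.948 = 986
80+: 1010 × 0.924 + 570 × 0.575 = 933 + 328 = 1261
End of period: [980, 1285, 793, 986, 1261]
After projecting period 2:
Births: 1285 × 0.594 = 763, 793 × 0.468 = 371 — total 1134
20–39: 980 × 0.945 = 926
40–59: 1285 × 0.955 = 1227
60–79: 793 × 0.948 = 752
80+: 986 × 0.924 + 1261 × 0.575 = 911 + 725 = 1636
End of period: [1134, 926, 1227, 752, 1636]
Scenario B total after 2 periods: 5675
Difference B − A = 5675 − 5572 = 103

103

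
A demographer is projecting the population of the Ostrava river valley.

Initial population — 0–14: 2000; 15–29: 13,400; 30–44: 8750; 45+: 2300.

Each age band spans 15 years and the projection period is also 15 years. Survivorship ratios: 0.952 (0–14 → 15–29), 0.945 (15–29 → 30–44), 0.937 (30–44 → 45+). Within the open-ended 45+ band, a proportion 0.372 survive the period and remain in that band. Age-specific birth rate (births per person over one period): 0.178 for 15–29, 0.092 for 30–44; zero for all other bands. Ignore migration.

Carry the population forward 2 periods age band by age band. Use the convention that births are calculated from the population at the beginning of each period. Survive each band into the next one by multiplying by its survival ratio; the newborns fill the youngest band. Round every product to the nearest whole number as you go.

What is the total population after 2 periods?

21573

(Bands numbered youngest = 1 to oldest = 4.)
Period 1.
Births: 13400 × 0.178 = 2385  |  8750 × 0.092 = 805 → total 3190
Band 2: 2000 × 0.952 = 1904
Band 3: 13400 × 0.945 = 12663
Band 4: 8750 × 0.937 + 2300 × 0.372 = 8199 + 856 = 9055
End of period: [3190, 1904, 12663, 9055]
Period 2.
Births: 1904 × 0.178 = 339  |  12663 × 0.092 = 1165 → total 1504
Band 2: 3190 × 0.952 = 3037
Band 3: 1904 × 0.945 = 1799
Band 4: 12663 × 0.937 + 9055 × 0.372 = 11865 + 3368 = 15233
End of period: [1504, 3037, 1799, 15233]
Total after period 2: 1504 + 3037 + 1799 + 15233 = 21573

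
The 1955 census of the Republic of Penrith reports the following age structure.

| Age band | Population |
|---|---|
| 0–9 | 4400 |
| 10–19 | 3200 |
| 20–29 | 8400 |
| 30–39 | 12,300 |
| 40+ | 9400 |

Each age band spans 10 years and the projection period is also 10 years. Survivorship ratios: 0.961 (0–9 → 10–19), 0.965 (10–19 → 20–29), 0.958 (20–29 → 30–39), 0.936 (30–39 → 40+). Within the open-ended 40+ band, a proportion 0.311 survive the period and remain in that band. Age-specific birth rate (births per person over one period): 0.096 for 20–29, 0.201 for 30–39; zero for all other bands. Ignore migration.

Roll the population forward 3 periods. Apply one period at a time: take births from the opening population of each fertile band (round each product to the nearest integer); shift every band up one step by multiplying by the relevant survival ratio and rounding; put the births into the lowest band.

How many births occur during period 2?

1913

Let group 1 be 0–9 through group 5 = 40+.
Period 1:
Births: 8400 × 0.096 = 806, 12300 × 0.201 = 2472 ⇒ total 3278
Group 2: 4400 × 0.961 = 4228
Group 3: 3200 × 0.965 = 3088
Group 4: 8400 × 0.958 = 8047
Group 5: 12300 × 0.936 + 9400 × 0.311 = 11513 + 2923 = 14436
Population now: 0–9=3278, 10–19=4228, 20–29=3088, 30–39=8047, 40+=14436
Period 2:
Births: 3088 × 0.096 = 296, 8047 × 0.201 = 1617 ⇒ total 1913
Group 2: 3278 × 0.961 = 3150
Group 3: 4228 × 0.965 = 4080
Group 4: 3088 × 0.958 = 2958
Group 5: 8047 × 0.936 + 14436 × 0.311 = 7532 + 4490 = 12022
Population now: 0–9=1913, 10–19=3150, 20–29=4080, 30–39=2958, 40+=12022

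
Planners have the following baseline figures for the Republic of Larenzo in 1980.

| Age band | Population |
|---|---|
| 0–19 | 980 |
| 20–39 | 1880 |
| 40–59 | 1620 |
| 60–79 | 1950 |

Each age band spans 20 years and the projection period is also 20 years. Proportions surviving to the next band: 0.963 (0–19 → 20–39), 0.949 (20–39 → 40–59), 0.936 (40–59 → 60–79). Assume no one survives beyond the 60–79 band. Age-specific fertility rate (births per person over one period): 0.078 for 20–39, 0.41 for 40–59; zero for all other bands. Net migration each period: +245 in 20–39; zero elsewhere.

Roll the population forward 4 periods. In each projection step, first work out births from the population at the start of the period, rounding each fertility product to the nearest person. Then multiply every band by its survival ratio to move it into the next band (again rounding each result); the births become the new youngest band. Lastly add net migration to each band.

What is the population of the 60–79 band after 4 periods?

912

After projecting period 1:
Births: 1880 × 0.078 = 147 ; 1620 × 0.41 = 664 ⇒ total 811
20–39: 980 × 0.963 = 944
40–59: 1880 × 0.949 = 1784
60–79: 1620 × 0.936 = 1516
Net migration: 20–39 + 245 → 1189
Giving 811 / 1189 / 1784 / 1516.
After projecting period 2:
Births: 1189 × 0.078 = 93 ; 1784 × 0.41 = 731 ⇒ total 824
20–39: 811 × 0.963 = 781
40–59: 1189 × 0.949 = 1128
60–79: 1784 × 0.936 = 1670
Net migration: 20–39 + 245 → 1026
Giving 824 / 1026 / 1128 / 1670.
After projecting period 3:
Births: 1026 × 0.078 = 80 ; 1128 × 0.41 = 462 ⇒ total 542
20–39: 824 × 0.963 = 794
40–59: 1026 × 0.949 = 974
60–79: 1128 × 0.936 = 1056
Net migration: 20–39 + 245 → 1039
Giving 542 / 1039 / 974 / 1056.
After projecting period 4:
Births: 1039 × 0.078 = 81 ; 974 × 0.41 = 399 ⇒ total 480
20–39: 542 × 0.963 = 522
40–59: 1039 × 0.949 = 986
60–79: 974 × 0.936 = 912
Net migration: 20–39 + 245 → 767
Giving 480 / 767 / 986 / 912.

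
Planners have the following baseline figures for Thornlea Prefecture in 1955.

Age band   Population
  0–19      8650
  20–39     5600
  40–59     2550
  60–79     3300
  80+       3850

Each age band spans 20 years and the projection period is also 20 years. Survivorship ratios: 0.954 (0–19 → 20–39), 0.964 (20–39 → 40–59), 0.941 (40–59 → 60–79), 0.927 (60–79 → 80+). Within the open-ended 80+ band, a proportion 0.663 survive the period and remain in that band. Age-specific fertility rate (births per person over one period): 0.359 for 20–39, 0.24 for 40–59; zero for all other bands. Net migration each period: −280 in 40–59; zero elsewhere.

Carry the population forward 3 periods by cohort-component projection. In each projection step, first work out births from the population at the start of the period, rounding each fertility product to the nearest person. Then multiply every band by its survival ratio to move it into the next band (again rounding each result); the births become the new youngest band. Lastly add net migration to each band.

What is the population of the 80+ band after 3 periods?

(Bands numbered youngest = 1 to oldest = 5.)
After projecting period 1:
Births: 5600 × 0.359 = 2010, 2550 × 0.24 = 612 ⇒ total 2622
Band 2: 8650 × 0.954 = 8252
Band 3: 5600 × 0.964 = 5398
Band 4: 2550 × 0.941 = 2400
Band 5: 3300 × 0.927 + 3850 × 0.663 = 3059 + 2553 = 5612
Net migration: Band 3 − 280 → 5118
End of period: [2622, 8252, 5118, 2400, 5612]
After projecting period 2:
Births: 8252 × 0.359 = 2962, 5118 × 0.24 = 1228 ⇒ total 4190
Band 2: 2622 × 0.954 = 2501
Band 3: 8252 × 0.964 = 7955
Band 4: 5118 × 0.941 = 4816
Band 5: 2400 × 0.927 + 5612 × 0.663 = 2225 + 3721 = 5946
Net migration: Band 3 − 280 → 7675
End of period: [4190, 2501, 7675, 4816, 5946]
After projecting period 3:
Births: 2501 × 0.359 = 898, 7675 × 0.24 = 1842 ⇒ total 2740
Band 2: 4190 × 0.954 = 3997
Band 3: 2501 × 0.964 = 2411
Band 4: 7675 × 0.941 = 7222
Band 5: 4816 × 0.927 + 5946 × 0.663 = 4464 + 3942 = 8406
Net migration: Band 3 − 280 → 2131
End of period: [2740, 3997, 2131, 7222, 8406]

8406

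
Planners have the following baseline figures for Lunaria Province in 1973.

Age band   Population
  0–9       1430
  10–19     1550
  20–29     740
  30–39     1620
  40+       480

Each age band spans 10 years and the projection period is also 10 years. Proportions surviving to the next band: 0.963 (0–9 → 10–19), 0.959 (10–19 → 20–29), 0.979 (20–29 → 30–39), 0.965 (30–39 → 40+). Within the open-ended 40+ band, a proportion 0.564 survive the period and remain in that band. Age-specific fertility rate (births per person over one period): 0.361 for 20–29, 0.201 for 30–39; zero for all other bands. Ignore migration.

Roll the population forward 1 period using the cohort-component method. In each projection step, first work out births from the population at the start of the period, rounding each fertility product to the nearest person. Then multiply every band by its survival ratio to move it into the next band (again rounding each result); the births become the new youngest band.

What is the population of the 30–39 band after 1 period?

724

— Period 1 —
Births: 740 * 0.361 = 267, 1620 * 0.201 = 326 → total 593
10–19: 1430 * 0.963 = 1377
20–29: 1550 * 0.959 = 1486
30–39: 740 * 0.979 = 724
40+: 1620 * 0.965 + 480 * 0.564 = 1563 + 271 = 1834
Giving 593 / 1377 / 1486 / 724 / 1834.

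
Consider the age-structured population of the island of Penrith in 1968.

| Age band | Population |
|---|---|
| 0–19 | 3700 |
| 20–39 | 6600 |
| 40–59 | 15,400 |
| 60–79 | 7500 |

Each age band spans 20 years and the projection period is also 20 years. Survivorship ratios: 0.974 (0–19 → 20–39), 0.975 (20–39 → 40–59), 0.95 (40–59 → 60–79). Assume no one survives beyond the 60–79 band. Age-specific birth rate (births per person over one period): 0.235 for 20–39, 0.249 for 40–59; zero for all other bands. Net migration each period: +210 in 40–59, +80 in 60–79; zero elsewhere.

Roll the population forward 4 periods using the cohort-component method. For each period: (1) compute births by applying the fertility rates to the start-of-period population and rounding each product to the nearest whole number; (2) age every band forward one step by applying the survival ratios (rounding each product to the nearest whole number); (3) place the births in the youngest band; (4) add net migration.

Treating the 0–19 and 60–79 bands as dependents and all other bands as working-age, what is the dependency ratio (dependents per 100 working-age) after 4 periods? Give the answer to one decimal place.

[period 1]
Births: 6600 * 0.235 = 1551 ; 15400 * 0.249 = 3835 → 5386
20–39: 3700 * 0.974 = 3604
40–59: 6600 * 0.975 = 6435
60–79: 15400 * 0.95 = 14630
Net migration: 40–59 + 210 → 6645; 60–79 + 80 → 14710
→ [5386, 3604, 6645, 14710]
[period 2]
Births: 3604 * 0.235 = 847 ; 6645 * 0.249 = 1655 → 2502
20–39: 5386 * 0.974 = 5246
40–59: 3604 * 0.975 = 3514
60–79: 6645 * 0.95 = 6313
Net migration: 40–59 + 210 → 3724; 60–79 + 80 → 6393
→ [2502, 5246, 3724, 6393]
[period 3]
Births: 5246 * 0.235 = 1233 ; 3724 * 0.249 = 927 → 2160
20–39: 2502 * 0.974 = 2437
40–59: 5246 * 0.975 = 5115
60–79: 3724 * 0.95 = 3538
Net migration: 40–59 + 210 → 5325; 60–79 + 80 → 3618
→ [2160, 2437, 5325, 3618]
[period 4]
Births: 2437 * 0.235 = 573 ; 5325 * 0.249 = 1326 → 1899
20–39: 2160 * 0.974 = 2104
40–59: 2437 * 0.975 = 2376
60–79: 5325 * 0.95 = 5059
Net migration: 40–59 + 210 → 2586; 60–79 + 80 → 5139
→ [1899, 2104, 2586, 5139]
Dependents (band 0–19 + band 60–79) = 1899 + 5139 = 7038; working-age = 4690; ratio = 7038/4690 × 100 = 150.1

150.1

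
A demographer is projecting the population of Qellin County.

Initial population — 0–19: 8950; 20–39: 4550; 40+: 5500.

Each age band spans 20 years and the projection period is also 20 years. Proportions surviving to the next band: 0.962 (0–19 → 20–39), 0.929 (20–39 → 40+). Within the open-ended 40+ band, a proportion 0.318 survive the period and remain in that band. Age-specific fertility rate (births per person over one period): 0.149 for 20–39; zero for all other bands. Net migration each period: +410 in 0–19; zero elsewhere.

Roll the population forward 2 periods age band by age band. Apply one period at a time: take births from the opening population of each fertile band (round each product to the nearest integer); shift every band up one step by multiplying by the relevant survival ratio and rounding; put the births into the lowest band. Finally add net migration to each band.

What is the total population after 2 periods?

(Groups numbered youngest = 1 to oldest = 3.)
After projecting period 1:
Births: 4550 × 0.149 = 678
Group 2: 8950 × 0.962 = 8610
Group 3: 4550 × 0.929 + 5500 × 0.318 = 4227 + 1749 = 5976
Net migration: Group 1 + 410 → 1088
Giving 1088 / 8610 / 5976.
After projecting period 2:
Births: 8610 × 0.149 = 1283
Group 2: 1088 × 0.962 = 1047
Group 3: 8610 × 0.929 + 5976 × 0.318 = 7999 + 1900 = 9899
Net migration: Group 1 + 410 → 1693
Giving 1693 / 1047 / 9899.
Total after period 2: 1693 + 1047 + 9899 = 12639

12639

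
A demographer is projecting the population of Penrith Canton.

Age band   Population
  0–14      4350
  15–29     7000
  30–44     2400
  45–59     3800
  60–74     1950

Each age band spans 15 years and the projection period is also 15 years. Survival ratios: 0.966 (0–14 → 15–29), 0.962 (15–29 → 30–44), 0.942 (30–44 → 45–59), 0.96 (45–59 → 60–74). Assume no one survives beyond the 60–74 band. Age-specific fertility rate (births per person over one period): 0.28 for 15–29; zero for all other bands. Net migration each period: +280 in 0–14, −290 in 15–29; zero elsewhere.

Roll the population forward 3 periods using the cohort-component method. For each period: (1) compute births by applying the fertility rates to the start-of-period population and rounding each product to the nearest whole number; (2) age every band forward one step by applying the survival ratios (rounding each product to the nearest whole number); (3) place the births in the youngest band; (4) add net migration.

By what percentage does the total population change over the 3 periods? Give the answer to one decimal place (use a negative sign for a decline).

Call the bands 1 to 5, youngest first.
— Period 1 —
Births: 7000 × 0.28 = 1960
Band 2: 4350 × 0.966 = 4202
Band 3: 7000 × 0.962 = 6734
Band 4: 2400 × 0.942 = 2261
Band 5: 3800 × 0.96 = 3648
Net migration: Band 1 + 280 → 2240; Band 2 − 290 → 3912
Population now: 0–14=2240, 15–29=3912, 30–44=6734, 45–59=2261, 60–74=3648
— Period 2 —
Births: 3912 × 0.28 = 1095
Band 2: 2240 × 0.966 = 2164
Band 3: 3912 × 0.962 = 3763
Band 4: 6734 × 0.942 = 6343
Band 5: 2261 × 0.96 = 2171
Net migration: Band 1 + 280 → 1375; Band 2 − 290 → 1874
Population now: 0–14=1375, 15–29=1874, 30–44=3763, 45–59=6343, 60–74=2171
— Period 3 —
Births: 1874 × 0.28 = 525
Band 2: 1375 × 0.966 = 1328
Band 3: 1874 × 0.962 = 1803
Band 4: 3763 × 0.942 = 3545
Band 5: 6343 × 0.96 = 6089
Net migration: Band 1 + 280 → 805; Band 2 − 290 → 1038
Population now: 0–14=805, 15–29=1038, 30–44=1803, 45–59=3545, 60–74=6089
Total: 19500 → 13280; change = -6220; percentage change = -31.9%

-31.9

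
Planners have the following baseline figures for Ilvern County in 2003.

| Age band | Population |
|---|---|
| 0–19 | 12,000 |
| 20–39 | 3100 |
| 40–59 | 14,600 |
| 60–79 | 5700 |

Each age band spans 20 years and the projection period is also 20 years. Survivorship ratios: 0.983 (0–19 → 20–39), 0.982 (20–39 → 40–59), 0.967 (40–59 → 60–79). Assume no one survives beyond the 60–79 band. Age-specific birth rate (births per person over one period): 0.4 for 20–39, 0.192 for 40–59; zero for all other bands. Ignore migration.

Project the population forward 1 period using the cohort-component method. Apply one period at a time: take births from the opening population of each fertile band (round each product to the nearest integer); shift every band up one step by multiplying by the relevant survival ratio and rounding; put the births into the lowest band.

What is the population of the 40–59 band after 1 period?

Period 1.
Births: 3100 * 0.4 = 1240  |  14600 * 0.192 = 2803 ⇒ total 4043
20–39: 12000 * 0.983 = 11796
40–59: 3100 * 0.982 = 3044
60–79: 14600 * 0.967 = 14118
Giving 4043 / 11796 / 3044 / 14118.

3044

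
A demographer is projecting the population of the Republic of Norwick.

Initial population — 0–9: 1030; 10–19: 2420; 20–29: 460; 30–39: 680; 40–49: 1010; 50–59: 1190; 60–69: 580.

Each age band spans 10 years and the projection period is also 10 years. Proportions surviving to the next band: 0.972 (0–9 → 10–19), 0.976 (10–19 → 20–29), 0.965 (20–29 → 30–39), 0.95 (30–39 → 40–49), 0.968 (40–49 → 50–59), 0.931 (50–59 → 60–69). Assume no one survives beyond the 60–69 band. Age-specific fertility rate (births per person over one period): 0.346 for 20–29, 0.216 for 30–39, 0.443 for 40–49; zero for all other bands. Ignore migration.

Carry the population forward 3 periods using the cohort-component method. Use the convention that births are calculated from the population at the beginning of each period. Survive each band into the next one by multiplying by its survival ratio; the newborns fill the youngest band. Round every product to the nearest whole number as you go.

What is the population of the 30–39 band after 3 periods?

943

Numbering the bands 1..7 from youngest to oldest:
Period 1:
Births: 460 × 0.346 = 159 ; 680 × 0.216 = 147 ; 1010 × 0.443 = 447 — total 753
Band 2: 1030 × 0.972 = 1001
Band 3: 2420 × 0.976 = 2362
Band 4: 460 × 0.965 = 444
Band 5: 680 × 0.95 = 646
Band 6: 1010 × 0.968 = 978
Band 7: 1190 × 0.931 = 1108
Population now: 0–9=753, 10–19=1001, 20–29=2362, 30–39=444, 40–49=646, 50–59=978, 60–69=1108
Period 2:
Births: 2362 × 0.346 = 817 ; 444 × 0.216 = 96 ; 646 × 0.443 = 286 — total 1199
Band 2: 753 × 0.972 = 732
Band 3: 1001 × 0.976 = 977
Band 4: 2362 × 0.965 = 2279
Band 5: 444 × 0.95 = 422
Band 6: 646 × 0.968 = 625
Band 7: 978 × 0.931 = 911
Population now: 0–9=1199, 10–19=732, 20–29=977, 30–39=2279, 40–49=422, 50–59=625, 60–69=911
Period 3:
Births: 977 × 0.346 = 338 ; 2279 × 0.216 = 492 ; 422 × 0.443 = 187 — total 1017
Band 2: 1199 × 0.972 = 1165
Band 3: 732 × 0.976 = 714
Band 4: 977 × 0.965 = 943
Band 5: 2279 × 0.95 = 2165
Band 6: 422 × 0.968 = 408
Band 7: 625 × 0.931 = 582
Population now: 0–9=1017, 10–19=1165, 20–29=714, 30–39=943, 40–49=2165, 50–59=408, 60–69=582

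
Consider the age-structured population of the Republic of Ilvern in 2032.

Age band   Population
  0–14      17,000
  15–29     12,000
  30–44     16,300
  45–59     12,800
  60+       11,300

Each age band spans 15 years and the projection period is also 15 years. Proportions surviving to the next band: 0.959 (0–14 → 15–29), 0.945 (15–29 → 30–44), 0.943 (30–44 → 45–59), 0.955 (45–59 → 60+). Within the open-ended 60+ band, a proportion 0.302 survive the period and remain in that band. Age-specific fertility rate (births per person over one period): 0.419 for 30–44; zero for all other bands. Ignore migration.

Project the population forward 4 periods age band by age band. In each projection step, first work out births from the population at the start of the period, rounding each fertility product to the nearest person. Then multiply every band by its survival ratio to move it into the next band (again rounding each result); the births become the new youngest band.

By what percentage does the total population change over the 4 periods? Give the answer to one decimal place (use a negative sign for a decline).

-45.7

(Bands numbered youngest = 1 to oldest = 5.)
Period 1:
Births: 16300 × 0.419 = 6830
Band 2: 17000 × 0.959 = 16303
Band 3: 12000 × 0.945 = 11340
Band 4: 16300 × 0.943 = 15371
Band 5: 12800 × 0.955 + 11300 × 0.302 = 12224 + 3413 = 15637
Population now: 0–14=6830, 15–29=16303, 30–44=11340, 45–59=15371, 60+=15637
Period 2:
Births: 11340 × 0.419 = 4751
Band 2: 6830 × 0.959 = 6550
Band 3: 16303 × 0.945 = 15406
Band 4: 11340 × 0.943 = 10694
Band 5: 15371 × 0.955 + 15637 × 0.302 = 14679 + 4722 = 19401
Population now: 0–14=4751, 15–29=6550, 30–44=15406, 45–59=10694, 60+=19401
Period 3:
Births: 15406 × 0.419 = 6455
Band 2: 4751 × 0.959 = 4556
Band 3: 6550 × 0.945 = 6190
Band 4: 15406 × 0.943 = 14528
Band 5: 10694 × 0.955 + 19401 × 0.302 = 10213 + 5859 = 16072
Population now: 0–14=6455, 15–29=4556, 30–44=6190, 45–59=14528, 60+=16072
Period 4:
Births: 6190 × 0.419 = 2594
Band 2: 6455 × 0.959 = 6190
Band 3: 4556 × 0.945 = 4305
Band 4: 6190 × 0.943 = 5837
Band 5: 14528 × 0.955 + 16072 × 0.302 = 13874 + 4854 = 18728
Population now: 0–14=2594, 15–29=6190, 30–44=4305, 45–59=5837, 60+=18728
Total: 69400 → 37654; change = -31746; percentage change = -45.7%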